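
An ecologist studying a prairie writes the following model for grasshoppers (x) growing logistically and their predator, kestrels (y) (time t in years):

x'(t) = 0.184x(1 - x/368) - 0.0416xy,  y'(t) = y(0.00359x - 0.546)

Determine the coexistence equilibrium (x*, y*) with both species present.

x* ≈ 152, y* ≈ 2.6

From dy/dt = 0 with y > 0: 0.00359x* = 0.546, so x* = 152.
Substitute into dx/dt = 0: 0.184(1 - 152/368) = 0.0416y*.
The bracket is 0.587, giving y* = 0.108/0.0416 = 2.6.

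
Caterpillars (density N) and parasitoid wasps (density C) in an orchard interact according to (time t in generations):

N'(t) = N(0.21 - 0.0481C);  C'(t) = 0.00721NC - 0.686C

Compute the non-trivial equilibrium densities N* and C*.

N* ≈ 95.1, C* ≈ 4.37

Set dC/dt = 0 with C > 0: 0.00721N - 0.686 = 0, so N* = 0.686/0.00721 = 95.1.
Set dN/dt = 0 with N > 0: 0.21 - 0.0481C = 0, so C* = 0.21/0.0481 = 4.37.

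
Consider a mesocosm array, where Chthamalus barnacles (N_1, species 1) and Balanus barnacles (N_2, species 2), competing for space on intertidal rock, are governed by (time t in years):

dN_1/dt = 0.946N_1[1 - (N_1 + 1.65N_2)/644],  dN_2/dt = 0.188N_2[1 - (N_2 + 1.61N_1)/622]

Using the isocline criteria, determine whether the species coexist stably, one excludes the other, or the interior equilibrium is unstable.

unstable coexistence (outcome depends on initial conditions)

Compare the nullcline intercepts: K1/α12 = 644/1.65 = 390 < K2 = 622; K2/α21 = 622/1.61 = 386 < K1 = 644.
Since both are reversed, neither can invade when rare; the interior point is a saddle.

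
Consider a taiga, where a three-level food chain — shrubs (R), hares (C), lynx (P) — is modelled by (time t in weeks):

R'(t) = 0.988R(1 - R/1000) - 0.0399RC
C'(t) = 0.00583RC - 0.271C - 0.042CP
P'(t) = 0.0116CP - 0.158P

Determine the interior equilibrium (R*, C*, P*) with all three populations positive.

From dP/dt = 0: 0.0116C* = 0.158, so C* = 13.6.
From dR/dt = 0: 0.988(1 - R*/1000) = 0.0399·13.6, giving R* = 1000·(1 - 0.55) = 450.
From dC/dt = 0: 0.00583·450 - 0.271 = 0.042P*, so P* = 2.35/0.042 = 56.

R* ≈ 450, C* ≈ 13.6, P* ≈ 56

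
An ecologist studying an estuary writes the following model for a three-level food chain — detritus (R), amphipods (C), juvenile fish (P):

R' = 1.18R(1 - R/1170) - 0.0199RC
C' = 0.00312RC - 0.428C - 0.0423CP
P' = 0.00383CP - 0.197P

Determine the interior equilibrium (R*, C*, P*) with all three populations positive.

From dP/dt = 0: 0.00383C* = 0.197, so C* = 51.4.
From dR/dt = 0: 1.18(1 - R*/1170) = 0.0199·51.4, giving R* = 1170·(1 - 0.867) = 155.
From dC/dt = 0: 0.00312·155 - 0.428 = 0.0423P*, so P* = 0.0559/0.0423 = 1.32.

R* ≈ 155, C* ≈ 51.4, P* ≈ 1.32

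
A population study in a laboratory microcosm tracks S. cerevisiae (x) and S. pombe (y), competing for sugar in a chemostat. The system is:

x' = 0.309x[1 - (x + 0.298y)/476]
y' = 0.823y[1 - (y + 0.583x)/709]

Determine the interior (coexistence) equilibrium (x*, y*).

x* ≈ 320, y* ≈ 522

Setting both brackets to zero gives the nullclines x + 0.298y = 476 and 0.583x + y = 709.
Substituting y = 709 - 0.583x into the first: x(1 - 0.298·0.583) = 476 - 0.298·709.
So x* = 265/0.826 = 320, and then y* = 709 - 0.583·320 = 522.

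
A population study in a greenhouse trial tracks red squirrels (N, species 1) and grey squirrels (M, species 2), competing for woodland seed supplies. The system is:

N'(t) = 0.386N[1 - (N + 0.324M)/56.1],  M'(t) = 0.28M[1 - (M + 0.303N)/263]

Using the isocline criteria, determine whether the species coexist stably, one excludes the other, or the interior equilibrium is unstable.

species 2 excludes species 1

Compare the nullcline intercepts: K1/α12 = 56.1/0.324 = 173 < K2 = 263; K2/α21 = 263/0.303 = 868 > K1 = 56.1.
Since the inequalities point opposite ways, species 2 can invade but species 1 cannot.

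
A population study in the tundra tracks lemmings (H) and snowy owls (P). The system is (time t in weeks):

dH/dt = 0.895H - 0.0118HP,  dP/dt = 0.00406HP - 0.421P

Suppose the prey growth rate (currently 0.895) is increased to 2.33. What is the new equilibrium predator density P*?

At the interior fixed point, setting dH/dt = 0 with H > 0 fixes P* = (prey growth rate)/(HP coefficient) — independent of the other coefficients.
With the change, P* = 2.33/0.0118 = 197; it rises from 75.8.

P* ≈ 197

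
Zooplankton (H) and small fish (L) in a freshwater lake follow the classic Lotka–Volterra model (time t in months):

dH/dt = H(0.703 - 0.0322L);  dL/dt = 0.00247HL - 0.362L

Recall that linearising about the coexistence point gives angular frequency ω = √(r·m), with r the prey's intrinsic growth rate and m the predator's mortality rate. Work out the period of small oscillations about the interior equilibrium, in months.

Here r = 0.703 and m = 0.362, so r·m = 0.254.
ω = √0.254 = 0.504 per month, hence T = 2π/ω ≈ 12.5 months.

T ≈ 12.5 months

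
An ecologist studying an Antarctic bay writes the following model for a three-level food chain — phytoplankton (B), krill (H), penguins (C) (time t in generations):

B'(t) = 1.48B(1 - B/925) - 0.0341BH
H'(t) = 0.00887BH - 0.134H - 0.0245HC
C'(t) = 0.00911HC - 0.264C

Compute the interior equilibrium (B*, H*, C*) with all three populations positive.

From dC/dt = 0: 0.00911H* = 0.264, so H* = 29.
From dB/dt = 0: 1.48(1 - B*/925) = 0.0341·29, giving B* = 925·(1 - 0.668) = 307.
From dH/dt = 0: 0.00887·307 - 0.134 = 0.0245C*, so C* = 2.59/0.0245 = 106.

B* ≈ 307, H* ≈ 29, C* ≈ 106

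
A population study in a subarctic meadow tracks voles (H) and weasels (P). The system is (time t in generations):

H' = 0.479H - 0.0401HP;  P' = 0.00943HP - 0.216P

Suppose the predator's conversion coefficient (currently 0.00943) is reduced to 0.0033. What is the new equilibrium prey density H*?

H* ≈ 65.5

At the interior fixed point, setting dP/dt = 0 with P > 0 fixes H* = (predator death rate)/(HP coefficient) — independent of the other coefficients.
With the change, H* = 0.216/0.0033 = 65.5; it rises from 22.9.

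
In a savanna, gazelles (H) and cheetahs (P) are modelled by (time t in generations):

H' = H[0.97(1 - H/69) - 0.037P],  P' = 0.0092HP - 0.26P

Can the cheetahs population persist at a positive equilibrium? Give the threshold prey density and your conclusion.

The predator equation gives dP/dt > 0 only when H > 0.26/0.0092 = 28.3.
Without the predator, H → K = 69. Since 69 > 28.3, the predator can invade and persist.

Threshold H = 28.3; K > 28.3, so yes, the predator persists.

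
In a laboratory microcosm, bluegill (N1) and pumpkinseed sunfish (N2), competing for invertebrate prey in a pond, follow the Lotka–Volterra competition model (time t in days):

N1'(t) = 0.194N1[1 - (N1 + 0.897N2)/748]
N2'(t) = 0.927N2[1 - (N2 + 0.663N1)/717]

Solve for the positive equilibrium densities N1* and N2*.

Setting both brackets to zero gives the nullclines N1 + 0.897N2 = 748 and 0.663N1 + N2 = 717.
Substituting N2 = 717 - 0.663N1 into the first: N1(1 - 0.897·0.663) = 748 - 0.897·717.
So N1* = 105/0.405 = 259, and then N2* = 717 - 0.663·259 = 545.

N1* ≈ 259, N2* ≈ 545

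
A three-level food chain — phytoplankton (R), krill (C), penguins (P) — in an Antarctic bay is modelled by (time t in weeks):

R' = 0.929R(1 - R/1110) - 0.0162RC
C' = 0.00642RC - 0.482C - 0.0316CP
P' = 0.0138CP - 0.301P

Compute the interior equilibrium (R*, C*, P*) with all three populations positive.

From dP/dt = 0: 0.0138C* = 0.301, so C* = 21.8.
From dR/dt = 0: 0.929(1 - R*/1110) = 0.0162·21.8, giving R* = 1110·(1 - 0.38) = 688.
From dC/dt = 0: 0.00642·688 - 0.482 = 0.0316P*, so P* = 3.93/0.0316 = 124.

R* ≈ 688, C* ≈ 21.8, P* ≈ 124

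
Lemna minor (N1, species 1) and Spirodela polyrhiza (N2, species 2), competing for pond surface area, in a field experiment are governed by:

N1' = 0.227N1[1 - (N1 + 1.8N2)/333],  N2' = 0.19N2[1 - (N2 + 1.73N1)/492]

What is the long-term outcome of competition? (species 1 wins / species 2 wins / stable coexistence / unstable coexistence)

unstable coexistence (outcome depends on initial conditions)

Compare the nullcline intercepts: K1/α12 = 333/1.8 = 185 < K2 = 492; K2/α21 = 492/1.73 = 284 < K1 = 333.
Since both are reversed, neither can invade when rare; the interior point is a saddle.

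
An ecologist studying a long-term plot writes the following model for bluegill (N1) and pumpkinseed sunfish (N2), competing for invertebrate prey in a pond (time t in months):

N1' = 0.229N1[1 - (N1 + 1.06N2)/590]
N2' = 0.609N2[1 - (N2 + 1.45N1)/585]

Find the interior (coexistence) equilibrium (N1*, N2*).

N1* ≈ 56.1, N2* ≈ 504

Setting both brackets to zero gives the nullclines N1 + 1.06N2 = 590 and 1.45N1 + N2 = 585.
Substituting N2 = 585 - 1.45N1 into the first: N1(1 - 1.06·1.45) = 590 - 1.06·585.
So N1* = -30.1/-0.537 = 56.1, and then N2* = 585 - 1.45·56.1 = 504.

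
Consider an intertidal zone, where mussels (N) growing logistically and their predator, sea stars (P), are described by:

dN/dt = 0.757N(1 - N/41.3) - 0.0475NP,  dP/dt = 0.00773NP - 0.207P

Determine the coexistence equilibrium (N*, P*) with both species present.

From dP/dt = 0 with P > 0: 0.00773N* = 0.207, so N* = 26.8.
Substitute into dN/dt = 0: 0.757(1 - 26.8/41.3) = 0.0475P*.
The bracket is 0.352, giving P* = 0.266/0.0475 = 5.6.

N* ≈ 26.8, P* ≈ 5.6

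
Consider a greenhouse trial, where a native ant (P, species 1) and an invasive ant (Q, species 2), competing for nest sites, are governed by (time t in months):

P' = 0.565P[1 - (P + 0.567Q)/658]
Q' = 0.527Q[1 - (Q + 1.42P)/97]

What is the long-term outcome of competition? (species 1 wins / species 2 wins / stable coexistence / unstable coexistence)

species 1 excludes species 2

Compare the nullcline intercepts: K1/α12 = 658/0.567 = 1160 > K2 = 97; K2/α21 = 97/1.42 = 68.3 < K1 = 658.
Since the inequalities point opposite ways, species 1 can invade but species 2 cannot.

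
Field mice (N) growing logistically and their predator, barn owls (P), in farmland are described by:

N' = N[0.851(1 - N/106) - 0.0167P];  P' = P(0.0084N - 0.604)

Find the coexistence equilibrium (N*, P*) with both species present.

From dP/dt = 0 with P > 0: 0.0084N* = 0.604, so N* = 71.9.
Substitute into dN/dt = 0: 0.851(1 - 71.9/106) = 0.0167P*.
The bracket is 0.322, giving P* = 0.274/0.0167 = 16.4.

N* ≈ 71.9, P* ≈ 16.4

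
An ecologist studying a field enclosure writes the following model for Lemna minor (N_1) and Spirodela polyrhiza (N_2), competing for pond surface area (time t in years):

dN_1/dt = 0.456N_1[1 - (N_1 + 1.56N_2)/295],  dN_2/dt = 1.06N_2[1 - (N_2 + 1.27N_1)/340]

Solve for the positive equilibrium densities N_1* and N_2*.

Setting both brackets to zero gives the nullclines N_1 + 1.56N_2 = 295 and 1.27N_1 + N_2 = 340.
Substituting N_2 = 340 - 1.27N_1 into the first: N_1(1 - 1.56·1.27) = 295 - 1.56·340.
So N_1* = -235/-0.981 = 240, and then N_2* = 340 - 1.27·240 = 35.3.

N_1* ≈ 240, N_2* ≈ 35.3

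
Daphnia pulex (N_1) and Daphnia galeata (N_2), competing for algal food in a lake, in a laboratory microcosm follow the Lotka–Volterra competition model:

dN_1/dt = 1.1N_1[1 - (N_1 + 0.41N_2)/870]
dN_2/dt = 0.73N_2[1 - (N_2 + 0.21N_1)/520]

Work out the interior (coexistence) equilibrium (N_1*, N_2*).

N_1* ≈ 719, N_2* ≈ 369

Setting both brackets to zero gives the nullclines N_1 + 0.41N_2 = 870 and 0.21N_1 + N_2 = 520.
Substituting N_2 = 520 - 0.21N_1 into the first: N_1(1 - 0.41·0.21) = 870 - 0.41·520.
So N_1* = 657/0.914 = 719, and then N_2* = 520 - 0.21·719 = 369.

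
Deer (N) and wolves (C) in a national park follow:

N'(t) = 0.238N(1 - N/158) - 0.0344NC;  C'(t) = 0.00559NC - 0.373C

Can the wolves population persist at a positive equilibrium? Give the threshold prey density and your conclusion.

The predator equation gives dC/dt > 0 only when N > 0.373/0.00559 = 66.7.
Without the predator, N → K = 158. Since 158 > 66.7, the predator can invade and persist.

Threshold N = 66.7; K > 66.7, so yes, the predator persists.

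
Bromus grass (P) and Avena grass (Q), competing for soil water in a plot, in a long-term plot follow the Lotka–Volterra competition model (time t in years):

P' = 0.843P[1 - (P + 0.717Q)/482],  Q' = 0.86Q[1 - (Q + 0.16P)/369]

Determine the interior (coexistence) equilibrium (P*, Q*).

Setting both brackets to zero gives the nullclines P + 0.717Q = 482 and 0.16P + Q = 369.
Substituting Q = 369 - 0.16P into the first: P(1 - 0.717·0.16) = 482 - 0.717·369.
So P* = 217/0.885 = 246, and then Q* = 369 - 0.16·246 = 330.

P* ≈ 246, Q* ≈ 330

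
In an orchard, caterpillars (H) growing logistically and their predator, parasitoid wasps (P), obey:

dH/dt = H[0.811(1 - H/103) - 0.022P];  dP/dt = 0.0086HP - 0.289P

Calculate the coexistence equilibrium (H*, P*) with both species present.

From dP/dt = 0 with P > 0: 0.0086H* = 0.289, so H* = 33.6.
Substitute into dH/dt = 0: 0.811(1 - 33.6/103) = 0.022P*.
The bracket is 0.674, giving P* = 0.546/0.022 = 24.8.

H* ≈ 33.6, P* ≈ 24.8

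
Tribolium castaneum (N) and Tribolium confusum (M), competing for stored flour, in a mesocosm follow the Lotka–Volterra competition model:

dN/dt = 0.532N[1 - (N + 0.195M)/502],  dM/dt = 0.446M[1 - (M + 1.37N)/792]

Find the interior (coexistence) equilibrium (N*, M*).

N* ≈ 474, M* ≈ 142

Setting both brackets to zero gives the nullclines N + 0.195M = 502 and 1.37N + M = 792.
Substituting M = 792 - 1.37N into the first: N(1 - 0.195·1.37) = 502 - 0.195·792.
So N* = 348/0.733 = 474, and then M* = 792 - 1.37·474 = 142.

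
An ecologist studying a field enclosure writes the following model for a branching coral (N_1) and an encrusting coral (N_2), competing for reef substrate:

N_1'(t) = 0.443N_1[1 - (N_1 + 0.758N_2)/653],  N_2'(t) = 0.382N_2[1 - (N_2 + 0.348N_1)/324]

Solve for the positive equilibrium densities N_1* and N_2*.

Setting both brackets to zero gives the nullclines N_1 + 0.758N_2 = 653 and 0.348N_1 + N_2 = 324.
Substituting N_2 = 324 - 0.348N_1 into the first: N_1(1 - 0.758·0.348) = 653 - 0.758·324.
So N_1* = 407/0.736 = 553, and then N_2* = 324 - 0.348·553 = 131.

N_1* ≈ 553, N_2* ≈ 131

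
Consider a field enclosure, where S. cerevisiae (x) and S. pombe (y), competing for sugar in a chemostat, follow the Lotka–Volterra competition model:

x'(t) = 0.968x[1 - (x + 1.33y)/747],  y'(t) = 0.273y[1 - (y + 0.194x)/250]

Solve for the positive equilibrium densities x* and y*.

x* ≈ 559, y* ≈ 142

Setting both brackets to zero gives the nullclines x + 1.33y = 747 and 0.194x + y = 250.
Substituting y = 250 - 0.194x into the first: x(1 - 1.33·0.194) = 747 - 1.33·250.
So x* = 414/0.742 = 559, and then y* = 250 - 0.194·559 = 142.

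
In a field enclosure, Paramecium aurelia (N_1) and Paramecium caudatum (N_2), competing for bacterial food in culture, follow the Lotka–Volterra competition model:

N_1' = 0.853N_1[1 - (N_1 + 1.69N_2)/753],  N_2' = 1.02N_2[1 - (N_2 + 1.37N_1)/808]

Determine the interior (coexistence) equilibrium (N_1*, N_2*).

Setting both brackets to zero gives the nullclines N_1 + 1.69N_2 = 753 and 1.37N_1 + N_2 = 808.
Substituting N_2 = 808 - 1.37N_1 into the first: N_1(1 - 1.69·1.37) = 753 - 1.69·808.
So N_1* = -613/-1.32 = 466, and then N_2* = 808 - 1.37·466 = 170.

N_1* ≈ 466, N_2* ≈ 170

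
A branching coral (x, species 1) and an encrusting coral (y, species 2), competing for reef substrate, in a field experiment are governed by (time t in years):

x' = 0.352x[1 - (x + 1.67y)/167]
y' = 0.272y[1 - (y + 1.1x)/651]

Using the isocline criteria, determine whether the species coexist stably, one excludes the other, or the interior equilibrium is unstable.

species 2 excludes species 1

Compare the nullcline intercepts: K1/α12 = 167/1.67 = 100 < K2 = 651; K2/α21 = 651/1.1 = 592 > K1 = 167.
Since the inequalities point opposite ways, species 2 can invade but species 1 cannot.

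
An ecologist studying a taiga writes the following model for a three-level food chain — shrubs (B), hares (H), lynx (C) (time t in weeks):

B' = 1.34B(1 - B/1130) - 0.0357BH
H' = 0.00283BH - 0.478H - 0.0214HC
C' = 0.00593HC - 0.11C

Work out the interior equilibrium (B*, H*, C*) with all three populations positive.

B* ≈ 572, H* ≈ 18.5, C* ≈ 53.2

From dC/dt = 0: 0.00593H* = 0.11, so H* = 18.5.
From dB/dt = 0: 1.34(1 - B*/1130) = 0.0357·18.5, giving B* = 1130·(1 - 0.494) = 572.
From dH/dt = 0: 0.00283·572 - 0.478 = 0.0214C*, so C* = 1.14/0.0214 = 53.2.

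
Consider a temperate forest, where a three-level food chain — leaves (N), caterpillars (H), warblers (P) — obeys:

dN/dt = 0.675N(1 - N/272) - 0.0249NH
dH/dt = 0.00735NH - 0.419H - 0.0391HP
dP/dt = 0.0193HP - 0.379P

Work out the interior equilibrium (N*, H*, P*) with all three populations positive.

From dP/dt = 0: 0.0193H* = 0.379, so H* = 19.6.
From dN/dt = 0: 0.675(1 - N*/272) = 0.0249·19.6, giving N* = 272·(1 - 0.724) = 75.
From dH/dt = 0: 0.00735·75 - 0.419 = 0.0391P*, so P* = 0.132/0.0391 = 3.38.

N* ≈ 75, H* ≈ 19.6, P* ≈ 3.38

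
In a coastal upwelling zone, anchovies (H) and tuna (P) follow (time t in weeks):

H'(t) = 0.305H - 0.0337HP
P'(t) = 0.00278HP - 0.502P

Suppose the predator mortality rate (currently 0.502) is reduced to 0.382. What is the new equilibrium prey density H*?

At the interior fixed point, setting dP/dt = 0 with P > 0 fixes H* = (predator death rate)/(HP coefficient) — independent of the other coefficients.
With the change, H* = 0.382/0.00278 = 137; it falls from 181.

H* ≈ 137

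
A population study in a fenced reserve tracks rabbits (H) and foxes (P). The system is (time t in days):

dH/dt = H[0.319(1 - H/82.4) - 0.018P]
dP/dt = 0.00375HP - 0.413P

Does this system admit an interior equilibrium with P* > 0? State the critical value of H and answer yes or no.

Threshold H = 110; K < 110, so no, the predator goes extinct.

The predator equation gives dP/dt > 0 only when H > 0.413/0.00375 = 110.
Without the predator, H → K = 82.4. Since 82.4 < 110, the predator cannot invade.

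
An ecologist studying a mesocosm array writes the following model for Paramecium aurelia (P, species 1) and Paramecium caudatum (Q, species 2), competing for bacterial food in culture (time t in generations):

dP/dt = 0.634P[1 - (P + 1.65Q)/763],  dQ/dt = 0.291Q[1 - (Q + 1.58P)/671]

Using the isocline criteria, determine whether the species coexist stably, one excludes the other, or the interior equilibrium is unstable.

unstable coexistence (outcome depends on initial conditions)

Compare the nullcline intercepts: K1/α12 = 763/1.65 = 462 < K2 = 671; K2/α21 = 671/1.58 = 425 < K1 = 763.
Since both are reversed, neither can invade when rare; the interior point is a saddle.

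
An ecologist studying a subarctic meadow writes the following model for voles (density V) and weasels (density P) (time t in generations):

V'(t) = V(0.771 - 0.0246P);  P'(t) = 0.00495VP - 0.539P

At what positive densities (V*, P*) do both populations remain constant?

V* ≈ 109, P* ≈ 31.3

Set dP/dt = 0 with P > 0: 0.00495V - 0.539 = 0, so V* = 0.539/0.00495 = 109.
Set dV/dt = 0 with V > 0: 0.771 - 0.0246P = 0, so P* = 0.771/0.0246 = 31.3.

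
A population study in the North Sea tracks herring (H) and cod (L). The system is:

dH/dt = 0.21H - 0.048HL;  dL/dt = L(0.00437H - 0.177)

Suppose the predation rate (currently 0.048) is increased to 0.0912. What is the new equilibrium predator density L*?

L* ≈ 2.3

At the interior fixed point, setting dH/dt = 0 with H > 0 fixes L* = (prey growth rate)/(HL coefficient) — independent of the other coefficients.
With the change, L* = 0.21/0.0912 = 2.3; it falls from 4.38.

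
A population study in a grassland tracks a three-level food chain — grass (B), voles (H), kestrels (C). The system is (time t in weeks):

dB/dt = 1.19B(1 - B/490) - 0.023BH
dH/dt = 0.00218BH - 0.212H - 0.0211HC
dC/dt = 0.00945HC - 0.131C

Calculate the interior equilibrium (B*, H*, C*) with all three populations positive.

From dC/dt = 0: 0.00945H* = 0.131, so H* = 13.9.
From dB/dt = 0: 1.19(1 - B*/490) = 0.023·13.9, giving B* = 490·(1 - 0.268) = 359.
From dH/dt = 0: 0.00218·359 - 0.212 = 0.0211C*, so C* = 0.57/0.0211 = 27.

B* ≈ 359, H* ≈ 13.9, C* ≈ 27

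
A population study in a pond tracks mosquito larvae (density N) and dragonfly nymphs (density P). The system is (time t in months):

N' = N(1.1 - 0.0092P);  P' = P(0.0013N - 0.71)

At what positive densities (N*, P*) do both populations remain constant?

Set dP/dt = 0 with P > 0: 0.0013N - 0.71 = 0, so N* = 0.71/0.0013 = 546.
Set dN/dt = 0 with N > 0: 1.1 - 0.0092P = 0, so P* = 1.1/0.0092 = 120.

N* ≈ 546, P* ≈ 120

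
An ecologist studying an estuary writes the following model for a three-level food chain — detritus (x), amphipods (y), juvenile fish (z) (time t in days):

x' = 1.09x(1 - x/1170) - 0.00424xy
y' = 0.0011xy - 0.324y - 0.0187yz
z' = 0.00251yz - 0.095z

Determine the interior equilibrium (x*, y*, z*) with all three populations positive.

x* ≈ 998, y* ≈ 37.8, z* ≈ 41.4

From dz/dt = 0: 0.00251y* = 0.095, so y* = 37.8.
From dx/dt = 0: 1.09(1 - x*/1170) = 0.00424·37.8, giving x* = 1170·(1 - 0.147) = 998.
From dy/dt = 0: 0.0011·998 - 0.324 = 0.0187z*, so z* = 0.774/0.0187 = 41.4.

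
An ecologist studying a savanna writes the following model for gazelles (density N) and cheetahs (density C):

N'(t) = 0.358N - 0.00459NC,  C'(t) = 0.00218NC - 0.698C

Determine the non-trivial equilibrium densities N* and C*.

Set dC/dt = 0 with C > 0: 0.00218N - 0.698 = 0, so N* = 0.698/0.00218 = 320.
Set dN/dt = 0 with N > 0: 0.358 - 0.00459C = 0, so C* = 0.358/0.00459 = 78.

N* ≈ 320, C* ≈ 78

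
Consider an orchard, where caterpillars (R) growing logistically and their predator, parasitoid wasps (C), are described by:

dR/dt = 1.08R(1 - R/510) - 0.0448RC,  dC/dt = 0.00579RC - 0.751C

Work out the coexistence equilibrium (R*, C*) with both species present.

From dC/dt = 0 with C > 0: 0.00579R* = 0.751, so R* = 130.
Substitute into dR/dt = 0: 1.08(1 - 130/510) = 0.0448C*.
The bracket is 0.746, giving C* = 0.805/0.0448 = 18.

R* ≈ 130, C* ≈ 18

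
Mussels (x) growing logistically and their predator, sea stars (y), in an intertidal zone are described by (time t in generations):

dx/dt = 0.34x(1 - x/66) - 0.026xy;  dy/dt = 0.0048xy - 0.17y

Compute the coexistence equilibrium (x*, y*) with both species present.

x* ≈ 35.4, y* ≈ 6.06

From dy/dt = 0 with y > 0: 0.0048x* = 0.17, so x* = 35.4.
Substitute into dx/dt = 0: 0.34(1 - 35.4/66) = 0.026y*.
The bracket is 0.463, giving y* = 0.158/0.026 = 6.06.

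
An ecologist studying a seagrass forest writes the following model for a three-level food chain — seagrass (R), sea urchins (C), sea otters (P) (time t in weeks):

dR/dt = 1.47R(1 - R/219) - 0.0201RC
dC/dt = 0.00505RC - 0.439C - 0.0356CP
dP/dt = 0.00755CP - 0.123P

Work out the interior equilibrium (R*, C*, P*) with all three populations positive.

From dP/dt = 0: 0.00755C* = 0.123, so C* = 16.3.
From dR/dt = 0: 1.47(1 - R*/219) = 0.0201·16.3, giving R* = 219·(1 - 0.223) = 170.
From dC/dt = 0: 0.00505·170 - 0.439 = 0.0356P*, so P* = 0.421/0.0356 = 11.8.

R* ≈ 170, C* ≈ 16.3, P* ≈ 11.8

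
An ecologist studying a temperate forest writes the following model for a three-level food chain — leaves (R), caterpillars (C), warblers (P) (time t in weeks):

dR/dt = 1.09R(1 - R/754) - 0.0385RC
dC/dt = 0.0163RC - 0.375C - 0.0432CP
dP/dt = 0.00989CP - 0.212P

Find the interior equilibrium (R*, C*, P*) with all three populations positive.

R* ≈ 183, C* ≈ 21.4, P* ≈ 60.4

From dP/dt = 0: 0.00989C* = 0.212, so C* = 21.4.
From dR/dt = 0: 1.09(1 - R*/754) = 0.0385·21.4, giving R* = 754·(1 - 0.757) = 183.
From dC/dt = 0: 0.0163·183 - 0.375 = 0.0432P*, so P* = 2.61/0.0432 = 60.4.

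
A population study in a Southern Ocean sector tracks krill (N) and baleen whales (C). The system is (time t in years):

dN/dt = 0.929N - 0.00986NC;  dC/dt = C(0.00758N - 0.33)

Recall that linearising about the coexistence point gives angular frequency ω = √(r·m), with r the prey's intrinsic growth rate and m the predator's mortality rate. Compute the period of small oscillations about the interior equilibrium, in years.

Here r = 0.929 and m = 0.33, so r·m = 0.307.
ω = √0.307 = 0.554 per year, hence T = 2π/ω ≈ 11.3 years.

T ≈ 11.3 years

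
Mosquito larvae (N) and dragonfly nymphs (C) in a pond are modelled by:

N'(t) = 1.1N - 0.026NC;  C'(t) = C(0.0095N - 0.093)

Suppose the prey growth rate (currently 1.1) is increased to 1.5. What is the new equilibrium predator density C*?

At the interior fixed point, setting dN/dt = 0 with N > 0 fixes C* = (prey growth rate)/(NC coefficient) — independent of the other coefficients.
With the change, C* = 1.5/0.026 = 57.7; it rises from 42.3.

C* ≈ 57.7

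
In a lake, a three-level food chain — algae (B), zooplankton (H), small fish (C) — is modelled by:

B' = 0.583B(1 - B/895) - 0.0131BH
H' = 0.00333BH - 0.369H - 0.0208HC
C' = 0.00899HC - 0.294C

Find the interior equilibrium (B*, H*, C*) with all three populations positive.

B* ≈ 237, H* ≈ 32.7, C* ≈ 20.3

From dC/dt = 0: 0.00899H* = 0.294, so H* = 32.7.
From dB/dt = 0: 0.583(1 - B*/895) = 0.0131·32.7, giving B* = 895·(1 - 0.735) = 237.
From dH/dt = 0: 0.00333·237 - 0.369 = 0.0208C*, so C* = 0.421/0.0208 = 20.3.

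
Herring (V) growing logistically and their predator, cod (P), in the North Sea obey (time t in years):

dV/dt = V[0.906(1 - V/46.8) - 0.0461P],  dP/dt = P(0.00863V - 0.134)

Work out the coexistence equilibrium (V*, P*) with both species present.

From dP/dt = 0 with P > 0: 0.00863V* = 0.134, so V* = 15.5.
Substitute into dV/dt = 0: 0.906(1 - 15.5/46.8) = 0.0461P*.
The bracket is 0.668, giving P* = 0.605/0.0461 = 13.1.

V* ≈ 15.5, P* ≈ 13.1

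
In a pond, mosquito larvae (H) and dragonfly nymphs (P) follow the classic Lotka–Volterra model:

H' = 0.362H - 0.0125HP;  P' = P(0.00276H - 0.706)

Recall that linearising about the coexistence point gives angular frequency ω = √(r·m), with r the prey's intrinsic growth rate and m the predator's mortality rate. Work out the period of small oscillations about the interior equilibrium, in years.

T ≈ 12.4 years

Here r = 0.362 and m = 0.706, so r·m = 0.256.
ω = √0.256 = 0.506 per year, hence T = 2π/ω ≈ 12.4 years.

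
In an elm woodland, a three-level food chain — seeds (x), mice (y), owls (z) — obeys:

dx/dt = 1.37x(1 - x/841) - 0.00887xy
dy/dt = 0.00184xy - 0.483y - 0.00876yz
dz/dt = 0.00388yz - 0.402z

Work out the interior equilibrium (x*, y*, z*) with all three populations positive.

x* ≈ 277, y* ≈ 104, z* ≈ 3.01

From dz/dt = 0: 0.00388y* = 0.402, so y* = 104.
From dx/dt = 0: 1.37(1 - x*/841) = 0.00887·104, giving x* = 841·(1 - 0.671) = 277.
From dy/dt = 0: 0.00184·277 - 0.483 = 0.00876z*, so z* = 0.0264/0.00876 = 3.01.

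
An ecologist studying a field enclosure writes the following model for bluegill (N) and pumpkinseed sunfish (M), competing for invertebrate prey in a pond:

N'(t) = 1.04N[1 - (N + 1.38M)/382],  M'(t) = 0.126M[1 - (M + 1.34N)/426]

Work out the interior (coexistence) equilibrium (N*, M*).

N* ≈ 242, M* ≈ 101

Setting both brackets to zero gives the nullclines N + 1.38M = 382 and 1.34N + M = 426.
Substituting M = 426 - 1.34N into the first: N(1 - 1.38·1.34) = 382 - 1.38·426.
So N* = -206/-0.849 = 242, and then M* = 426 - 1.34·242 = 101.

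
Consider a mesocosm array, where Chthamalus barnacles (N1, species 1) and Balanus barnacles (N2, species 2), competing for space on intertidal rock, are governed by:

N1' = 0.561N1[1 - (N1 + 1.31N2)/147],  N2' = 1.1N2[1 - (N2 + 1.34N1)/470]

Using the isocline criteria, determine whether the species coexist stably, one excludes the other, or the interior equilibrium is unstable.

species 2 excludes species 1

Compare the nullcline intercepts: K1/α12 = 147/1.31 = 112 < K2 = 470; K2/α21 = 470/1.34 = 351 > K1 = 147.
Since the inequalities point opposite ways, species 2 can invade but species 1 cannot.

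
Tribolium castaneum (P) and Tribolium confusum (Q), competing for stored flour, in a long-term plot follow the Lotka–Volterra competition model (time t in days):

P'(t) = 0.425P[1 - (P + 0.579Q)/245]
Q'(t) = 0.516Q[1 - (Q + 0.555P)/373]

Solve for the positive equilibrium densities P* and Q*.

P* ≈ 42.8, Q* ≈ 349

Setting both brackets to zero gives the nullclines P + 0.579Q = 245 and 0.555P + Q = 373.
Substituting Q = 373 - 0.555P into the first: P(1 - 0.579·0.555) = 245 - 0.579·373.
So P* = 29/0.679 = 42.8, and then Q* = 373 - 0.555·42.8 = 349.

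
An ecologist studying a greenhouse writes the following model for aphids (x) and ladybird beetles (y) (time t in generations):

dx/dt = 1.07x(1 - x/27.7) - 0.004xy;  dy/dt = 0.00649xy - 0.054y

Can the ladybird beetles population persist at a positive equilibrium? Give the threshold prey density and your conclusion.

The predator equation gives dy/dt > 0 only when x > 0.054/0.00649 = 8.32.
Without the predator, x → K = 27.7. Since 27.7 > 8.32, the predator can invade and persist.

Threshold x = 8.32; K > 8.32, so yes, the predator persists.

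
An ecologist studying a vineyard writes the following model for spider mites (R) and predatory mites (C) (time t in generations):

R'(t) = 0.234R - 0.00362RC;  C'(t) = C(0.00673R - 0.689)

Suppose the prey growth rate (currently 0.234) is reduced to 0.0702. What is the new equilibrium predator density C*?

C* ≈ 19.4

At the interior fixed point, setting dR/dt = 0 with R > 0 fixes C* = (prey growth rate)/(RC coefficient) — independent of the other coefficients.
With the change, C* = 0.0702/0.00362 = 19.4; it falls from 64.6.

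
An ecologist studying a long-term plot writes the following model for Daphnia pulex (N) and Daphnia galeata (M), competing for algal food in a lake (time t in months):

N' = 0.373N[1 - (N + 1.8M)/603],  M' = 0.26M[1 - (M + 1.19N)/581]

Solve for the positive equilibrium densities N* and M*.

N* ≈ 388, M* ≈ 120

Setting both brackets to zero gives the nullclines N + 1.8M = 603 and 1.19N + M = 581.
Substituting M = 581 - 1.19N into the first: N(1 - 1.8·1.19) = 603 - 1.8·581.
So N* = -443/-1.14 = 388, and then M* = 581 - 1.19·388 = 120.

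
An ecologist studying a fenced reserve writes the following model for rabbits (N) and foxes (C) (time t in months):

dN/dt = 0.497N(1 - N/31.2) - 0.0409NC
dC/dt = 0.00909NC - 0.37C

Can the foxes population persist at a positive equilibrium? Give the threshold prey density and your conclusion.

Threshold N = 40.7; K < 40.7, so no, the predator goes extinct.

The predator equation gives dC/dt > 0 only when N > 0.37/0.00909 = 40.7.
Without the predator, N → K = 31.2. Since 31.2 < 40.7, the predator cannot invade.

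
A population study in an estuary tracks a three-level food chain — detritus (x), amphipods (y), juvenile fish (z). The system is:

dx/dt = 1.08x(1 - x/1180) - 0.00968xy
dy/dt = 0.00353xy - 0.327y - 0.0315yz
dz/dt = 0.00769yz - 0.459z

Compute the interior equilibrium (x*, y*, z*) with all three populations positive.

From dz/dt = 0: 0.00769y* = 0.459, so y* = 59.7.
From dx/dt = 0: 1.08(1 - x*/1180) = 0.00968·59.7, giving x* = 1180·(1 - 0.535) = 549.
From dy/dt = 0: 0.00353·549 - 0.327 = 0.0315z*, so z* = 1.61/0.0315 = 51.1.

x* ≈ 549, y* ≈ 59.7, z* ≈ 51.1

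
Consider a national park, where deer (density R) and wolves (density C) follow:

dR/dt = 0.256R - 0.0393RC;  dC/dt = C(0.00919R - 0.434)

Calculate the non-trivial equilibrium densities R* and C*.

R* ≈ 47.2, C* ≈ 6.51

Set dC/dt = 0 with C > 0: 0.00919R - 0.434 = 0, so R* = 0.434/0.00919 = 47.2.
Set dR/dt = 0 with R > 0: 0.256 - 0.0393C = 0, so C* = 0.256/0.0393 = 6.51.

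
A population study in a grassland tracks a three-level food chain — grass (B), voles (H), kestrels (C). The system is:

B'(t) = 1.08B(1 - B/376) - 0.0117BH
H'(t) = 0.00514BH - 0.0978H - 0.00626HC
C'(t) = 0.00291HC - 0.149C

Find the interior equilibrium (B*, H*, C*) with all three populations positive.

From dC/dt = 0: 0.00291H* = 0.149, so H* = 51.2.
From dB/dt = 0: 1.08(1 - B*/376) = 0.0117·51.2, giving B* = 376·(1 - 0.555) = 167.
From dH/dt = 0: 0.00514·167 - 0.0978 = 0.00626C*, so C* = 0.763/0.00626 = 122.

B* ≈ 167, H* ≈ 51.2, C* ≈ 122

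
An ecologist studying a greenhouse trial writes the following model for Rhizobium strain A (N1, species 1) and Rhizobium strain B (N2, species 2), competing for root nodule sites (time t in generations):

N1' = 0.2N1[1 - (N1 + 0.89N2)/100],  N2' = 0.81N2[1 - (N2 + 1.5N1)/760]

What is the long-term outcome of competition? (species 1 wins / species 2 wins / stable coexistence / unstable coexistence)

species 2 excludes species 1

Compare the nullcline intercepts: K1/α12 = 100/0.89 = 112 < K2 = 760; K2/α21 = 760/1.5 = 507 > K1 = 100.
Since the inequalities point opposite ways, species 2 can invade but species 1 cannot.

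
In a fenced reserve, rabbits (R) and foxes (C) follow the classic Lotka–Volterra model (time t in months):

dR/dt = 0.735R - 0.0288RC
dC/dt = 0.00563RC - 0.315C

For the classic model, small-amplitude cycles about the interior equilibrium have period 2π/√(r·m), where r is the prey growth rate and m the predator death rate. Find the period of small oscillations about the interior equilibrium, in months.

Here r = 0.735 and m = 0.315, so r·m = 0.232.
ω = √0.232 = 0.481 per month, hence T = 2π/ω ≈ 13.1 months.

T ≈ 13.1 months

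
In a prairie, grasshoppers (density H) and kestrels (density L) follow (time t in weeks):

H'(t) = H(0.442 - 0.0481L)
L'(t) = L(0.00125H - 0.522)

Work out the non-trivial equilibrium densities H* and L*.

H* ≈ 418, L* ≈ 9.19

Set dL/dt = 0 with L > 0: 0.00125H - 0.522 = 0, so H* = 0.522/0.00125 = 418.
Set dH/dt = 0 with H > 0: 0.442 - 0.0481L = 0, so L* = 0.442/0.0481 = 9.19.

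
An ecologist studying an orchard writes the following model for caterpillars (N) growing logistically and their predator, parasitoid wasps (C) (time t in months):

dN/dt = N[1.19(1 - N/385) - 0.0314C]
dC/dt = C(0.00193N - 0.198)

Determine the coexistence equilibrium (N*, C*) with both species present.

From dC/dt = 0 with C > 0: 0.00193N* = 0.198, so N* = 103.
Substitute into dN/dt = 0: 1.19(1 - 103/385) = 0.0314C*.
The bracket is 0.734, giving C* = 0.873/0.0314 = 27.8.

N* ≈ 103, C* ≈ 27.8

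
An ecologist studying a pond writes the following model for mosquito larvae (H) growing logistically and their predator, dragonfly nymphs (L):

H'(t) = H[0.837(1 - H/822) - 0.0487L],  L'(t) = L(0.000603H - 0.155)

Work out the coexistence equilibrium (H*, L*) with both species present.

H* ≈ 257, L* ≈ 11.8

From dL/dt = 0 with L > 0: 0.000603H* = 0.155, so H* = 257.
Substitute into dH/dt = 0: 0.837(1 - 257/822) = 0.0487L*.
The bracket is 0.687, giving L* = 0.575/0.0487 = 11.8.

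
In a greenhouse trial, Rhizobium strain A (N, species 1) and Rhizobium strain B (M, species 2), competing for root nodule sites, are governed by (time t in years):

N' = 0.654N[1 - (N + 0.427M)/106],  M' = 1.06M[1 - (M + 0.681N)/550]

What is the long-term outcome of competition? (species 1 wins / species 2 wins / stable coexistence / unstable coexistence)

Compare the nullcline intercepts: K1/α12 = 106/0.427 = 248 < K2 = 550; K2/α21 = 550/0.681 = 808 > K1 = 106.
Since the inequalities point opposite ways, species 2 can invade but species 1 cannot.

species 2 excludes species 1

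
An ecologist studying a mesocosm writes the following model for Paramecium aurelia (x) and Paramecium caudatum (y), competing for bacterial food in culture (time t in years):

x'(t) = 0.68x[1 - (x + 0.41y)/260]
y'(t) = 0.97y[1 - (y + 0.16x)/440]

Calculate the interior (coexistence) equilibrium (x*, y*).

x* ≈ 85.2, y* ≈ 426

Setting both brackets to zero gives the nullclines x + 0.41y = 260 and 0.16x + y = 440.
Substituting y = 440 - 0.16x into the first: x(1 - 0.41·0.16) = 260 - 0.41·440.
So x* = 79.6/0.934 = 85.2, and then y* = 440 - 0.16·85.2 = 426.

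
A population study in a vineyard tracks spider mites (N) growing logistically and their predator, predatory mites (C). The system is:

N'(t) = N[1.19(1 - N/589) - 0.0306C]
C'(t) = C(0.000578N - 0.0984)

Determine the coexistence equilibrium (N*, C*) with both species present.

From dC/dt = 0 with C > 0: 0.000578N* = 0.0984, so N* = 170.
Substitute into dN/dt = 0: 1.19(1 - 170/589) = 0.0306C*.
The bracket is 0.711, giving C* = 0.846/0.0306 = 27.6.

N* ≈ 170, C* ≈ 27.6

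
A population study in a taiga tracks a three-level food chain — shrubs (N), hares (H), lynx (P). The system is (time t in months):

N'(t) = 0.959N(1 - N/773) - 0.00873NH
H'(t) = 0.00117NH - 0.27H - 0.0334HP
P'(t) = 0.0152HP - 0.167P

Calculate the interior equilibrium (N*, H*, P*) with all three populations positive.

N* ≈ 696, H* ≈ 11, P* ≈ 16.3

From dP/dt = 0: 0.0152H* = 0.167, so H* = 11.
From dN/dt = 0: 0.959(1 - N*/773) = 0.00873·11, giving N* = 773·(1 - 0.1) = 696.
From dH/dt = 0: 0.00117·696 - 0.27 = 0.0334P*, so P* = 0.544/0.0334 = 16.3.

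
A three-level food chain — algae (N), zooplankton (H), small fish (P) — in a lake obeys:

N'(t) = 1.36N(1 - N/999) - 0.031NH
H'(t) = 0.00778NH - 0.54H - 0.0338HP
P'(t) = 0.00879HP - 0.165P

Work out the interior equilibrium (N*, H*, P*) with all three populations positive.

From dP/dt = 0: 0.00879H* = 0.165, so H* = 18.8.
From dN/dt = 0: 1.36(1 - N*/999) = 0.031·18.8, giving N* = 999·(1 - 0.428) = 572.
From dH/dt = 0: 0.00778·572 - 0.54 = 0.0338P*, so P* = 3.91/0.0338 = 116.

N* ≈ 572, H* ≈ 18.8, P* ≈ 116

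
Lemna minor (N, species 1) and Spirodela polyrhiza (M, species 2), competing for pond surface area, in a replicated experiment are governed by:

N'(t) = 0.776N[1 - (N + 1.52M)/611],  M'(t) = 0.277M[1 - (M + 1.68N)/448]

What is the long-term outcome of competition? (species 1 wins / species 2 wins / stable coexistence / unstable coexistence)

unstable coexistence (outcome depends on initial conditions)

Compare the nullcline intercepts: K1/α12 = 611/1.52 = 402 < K2 = 448; K2/α21 = 448/1.68 = 267 < K1 = 611.
Since both are reversed, neither can invade when rare; the interior point is a saddle.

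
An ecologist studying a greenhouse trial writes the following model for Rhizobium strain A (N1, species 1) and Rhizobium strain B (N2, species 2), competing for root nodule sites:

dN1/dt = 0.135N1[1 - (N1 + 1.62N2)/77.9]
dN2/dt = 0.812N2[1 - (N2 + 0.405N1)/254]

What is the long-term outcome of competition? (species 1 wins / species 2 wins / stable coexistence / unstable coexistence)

species 2 excludes species 1

Compare the nullcline intercepts: K1/α12 = 77.9/1.62 = 48.1 < K2 = 254; K2/α21 = 254/0.405 = 627 > K1 = 77.9.
Since the inequalities point opposite ways, species 2 can invade but species 1 cannot.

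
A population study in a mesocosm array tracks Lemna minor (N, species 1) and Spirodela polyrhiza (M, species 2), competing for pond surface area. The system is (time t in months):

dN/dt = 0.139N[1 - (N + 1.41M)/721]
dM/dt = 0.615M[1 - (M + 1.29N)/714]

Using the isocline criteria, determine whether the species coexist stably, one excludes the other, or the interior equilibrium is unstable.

unstable coexistence (outcome depends on initial conditions)

Compare the nullcline intercepts: K1/α12 = 721/1.41 = 511 < K2 = 714; K2/α21 = 714/1.29 = 553 < K1 = 721.
Since both are reversed, neither can invade when rare; the interior point is a saddle.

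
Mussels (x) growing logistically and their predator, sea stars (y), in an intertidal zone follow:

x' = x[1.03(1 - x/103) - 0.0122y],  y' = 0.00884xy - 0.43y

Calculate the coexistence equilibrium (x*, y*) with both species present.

x* ≈ 48.6, y* ≈ 44.6

From dy/dt = 0 with y > 0: 0.00884x* = 0.43, so x* = 48.6.
Substitute into dx/dt = 0: 1.03(1 - 48.6/103) = 0.0122y*.
The bracket is 0.528, giving y* = 0.544/0.0122 = 44.6.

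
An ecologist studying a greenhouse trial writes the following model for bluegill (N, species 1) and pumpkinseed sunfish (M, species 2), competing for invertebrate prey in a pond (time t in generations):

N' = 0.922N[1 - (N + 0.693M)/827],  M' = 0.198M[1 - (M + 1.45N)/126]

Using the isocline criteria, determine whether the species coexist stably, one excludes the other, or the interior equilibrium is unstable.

Compare the nullcline intercepts: K1/α12 = 827/0.693 = 1190 > K2 = 126; K2/α21 = 126/1.45 = 86.9 < K1 = 827.
Since the inequalities point opposite ways, species 1 can invade but species 2 cannot.

species 1 excludes species 2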